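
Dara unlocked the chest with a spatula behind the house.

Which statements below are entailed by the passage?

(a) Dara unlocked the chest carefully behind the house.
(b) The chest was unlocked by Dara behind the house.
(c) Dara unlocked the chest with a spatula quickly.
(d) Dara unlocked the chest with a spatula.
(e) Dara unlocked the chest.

(a) Not entailed — 'carefully' adds information not in the original event.
(b) Entailed — the original entails any weakening of itself; this just drops 'with a spatula'.
(c) Not entailed — 'quickly' adds information not in the original event.
(d) Entailed — dropping 'behind the house' leaves a sub-description the original still satisfies.
(e) Entailed — dropping 'behind the house', 'with a spatula' leaves a sub-description the original still satisfies.

(b), (d), (e)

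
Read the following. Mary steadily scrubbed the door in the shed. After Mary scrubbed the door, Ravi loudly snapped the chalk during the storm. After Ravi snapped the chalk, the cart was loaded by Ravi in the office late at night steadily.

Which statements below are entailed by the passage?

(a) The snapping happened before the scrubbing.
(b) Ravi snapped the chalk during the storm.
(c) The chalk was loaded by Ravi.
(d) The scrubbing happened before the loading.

(b), (d)

(a) Not entailed — the narrative places the scrubbing before the snapping, not after.
(b) Entailed — this follows by dropping conjuncts from the snapping event's description.
(c) Not entailed — Ravi loaded the cart, not the chalk; the chalk belongs to the snapping event.
(d) Entailed — the narrative places the scrubbing before the loading.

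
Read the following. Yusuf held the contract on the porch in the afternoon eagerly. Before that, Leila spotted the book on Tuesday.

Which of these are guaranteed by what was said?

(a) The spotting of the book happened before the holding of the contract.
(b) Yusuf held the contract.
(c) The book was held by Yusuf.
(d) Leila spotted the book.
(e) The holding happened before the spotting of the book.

(a) Entailed — the narrative places the spotting before the holding.
(b) Entailed — every conjunct here is already in the original holding event.
(c) Not entailed — Yusuf held the contract, not the book; the book belongs to the spotting event.
(d) Entailed — the original entails any weakening of itself; this just drops 'on Tuesday'.
(e) Not entailed — the narrative places the spotting before the holding, not after.

(a), (b), (d)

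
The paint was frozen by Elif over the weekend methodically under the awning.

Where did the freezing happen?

'under the awning' marks the location of the freezing event.

under the awning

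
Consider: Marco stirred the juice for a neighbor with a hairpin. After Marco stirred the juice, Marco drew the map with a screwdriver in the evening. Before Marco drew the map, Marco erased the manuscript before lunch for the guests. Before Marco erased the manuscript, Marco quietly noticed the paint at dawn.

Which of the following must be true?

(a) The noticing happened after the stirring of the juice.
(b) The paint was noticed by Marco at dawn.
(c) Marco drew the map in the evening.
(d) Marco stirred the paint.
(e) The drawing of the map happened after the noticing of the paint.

(b), (c), (e)

(a) Not entailed — the narrative doesn't order the stirring relative to the noticing.
(b) Entailed — the original entails any weakening of itself; this just drops 'quietly'.
(c) Entailed — dropping 'with a screwdriver' leaves a sub-description the original still satisfies.
(d) Not entailed — Marco stirred the juice, not the paint; the paint belongs to the noticing event.
(e) Entailed — the narrative places the noticing before the drawing.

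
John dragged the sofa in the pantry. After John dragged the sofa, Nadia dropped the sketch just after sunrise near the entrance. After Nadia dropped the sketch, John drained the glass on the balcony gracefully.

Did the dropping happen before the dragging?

The narrative orders the dragging before the dropping.

no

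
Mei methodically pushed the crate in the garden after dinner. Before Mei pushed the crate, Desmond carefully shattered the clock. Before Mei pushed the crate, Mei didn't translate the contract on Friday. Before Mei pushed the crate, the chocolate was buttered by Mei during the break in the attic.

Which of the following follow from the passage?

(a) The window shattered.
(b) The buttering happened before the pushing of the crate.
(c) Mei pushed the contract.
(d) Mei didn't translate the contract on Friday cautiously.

(b), (d)

(a) Not entailed — the clock is what shattered, not the window.
(b) Entailed — the narrative places the buttering before the pushing.
(c) Not entailed — Mei pushed the crate, not the contract; the contract belongs to the translating event.
(d) Entailed — under negation, adding a further restriction is entailed: if no such translating event occurred, none occurred cautiously either.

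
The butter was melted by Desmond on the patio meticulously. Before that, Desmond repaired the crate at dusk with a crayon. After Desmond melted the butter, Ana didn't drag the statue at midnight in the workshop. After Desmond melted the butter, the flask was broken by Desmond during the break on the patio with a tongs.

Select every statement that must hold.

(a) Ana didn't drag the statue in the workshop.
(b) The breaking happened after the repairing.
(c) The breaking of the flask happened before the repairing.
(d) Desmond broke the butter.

(a) Not entailed — dropping 'at midnight' under negation is not valid — the original leaves open that Ana dragged the statue some other way.
(b) Entailed — the narrative places the repairing before the breaking.
(c) Not entailed — the narrative places the repairing before the breaking, not after.
(d) Not entailed — Desmond broke the flask, not the butter; the butter belongs to the melting event.

(b)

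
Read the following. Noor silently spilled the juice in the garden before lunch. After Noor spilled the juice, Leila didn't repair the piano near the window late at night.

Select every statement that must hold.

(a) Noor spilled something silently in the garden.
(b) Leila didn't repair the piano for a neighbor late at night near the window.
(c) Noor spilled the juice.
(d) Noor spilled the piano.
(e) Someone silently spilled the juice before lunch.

(a) Entailed — dropping 'before lunch' and generalizing the patient leaves a sub-description the original still satisfies.
(b) Entailed — under negation, adding a further restriction is entailed: if no such repairing event occurred, none occurred for a neighbor either.
(c) Entailed — every conjunct here is already in the original spilling event.
(d) Not entailed — Noor spilled the juice, not the piano; the piano belongs to the repairing event.
(e) Entailed — the original entails any weakening of itself; this just drops 'in the garden' and generalizes the agent.

(a), (b), (c), (e)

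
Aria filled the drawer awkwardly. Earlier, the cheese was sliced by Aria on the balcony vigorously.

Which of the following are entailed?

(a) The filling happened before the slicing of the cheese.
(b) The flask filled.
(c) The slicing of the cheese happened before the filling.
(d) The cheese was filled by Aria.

(a) Not entailed — the narrative places the slicing before the filling, not after.
(b) Not entailed — the drawer is what filled, not the flask.
(c) Entailed — the narrative places the slicing before the filling.
(d) Not entailed — Aria filled the drawer, not the cheese; the cheese belongs to the slicing event.

(c)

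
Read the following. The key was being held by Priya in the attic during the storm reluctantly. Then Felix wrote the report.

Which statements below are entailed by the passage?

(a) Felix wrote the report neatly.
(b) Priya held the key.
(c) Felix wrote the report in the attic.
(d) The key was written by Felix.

(a) Not entailed — 'neatly' adds information not in the original event.
(b) Entailed — 'hold' is an activity; 'was holding' entails that some holding happened, so 'held' holds.
(c) Not entailed — 'in the attic' adds information not in the original event.
(d) Not entailed — Felix wrote the report, not the key; the key belongs to the holding event.

(b)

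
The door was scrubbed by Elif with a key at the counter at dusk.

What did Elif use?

'with a key' marks the instrument of the scrubbing event.

a key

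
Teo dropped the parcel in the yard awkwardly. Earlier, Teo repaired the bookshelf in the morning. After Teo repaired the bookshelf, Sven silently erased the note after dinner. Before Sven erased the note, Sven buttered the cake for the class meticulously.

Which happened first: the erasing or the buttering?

the buttering

The connectives place the buttering before the erasing.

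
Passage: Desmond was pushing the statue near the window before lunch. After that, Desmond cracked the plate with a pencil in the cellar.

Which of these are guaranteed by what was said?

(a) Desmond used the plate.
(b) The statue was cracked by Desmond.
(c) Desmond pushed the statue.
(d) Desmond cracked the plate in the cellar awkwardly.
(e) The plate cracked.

(c), (e)

(a) Not entailed — the plate is the patient, not an instrument — Desmond used a pencil.
(b) Not entailed — Desmond cracked the plate, not the statue; the statue belongs to the pushing event.
(c) Entailed — 'push' is an activity; 'was pushing' entails that some pushing happened, so 'pushed' holds.
(d) Not entailed — 'awkwardly' adds information not in the original event.
(e) Entailed — 'Desmond cracked the plate' is causative; it entails the inchoative 'the plate cracked'.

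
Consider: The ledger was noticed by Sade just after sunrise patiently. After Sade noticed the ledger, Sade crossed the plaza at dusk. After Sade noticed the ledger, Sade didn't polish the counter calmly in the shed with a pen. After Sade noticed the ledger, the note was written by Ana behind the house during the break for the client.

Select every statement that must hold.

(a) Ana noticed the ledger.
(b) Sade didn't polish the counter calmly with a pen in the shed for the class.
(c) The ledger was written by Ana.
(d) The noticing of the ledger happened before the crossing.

(b), (d)

(a) Not entailed — the passage has Sade noticing the ledger, not Ana.
(b) Entailed — under negation, adding a further restriction is entailed: if no such polishing event occurred, none occurred for the class either.
(c) Not entailed — Ana wrote the note, not the ledger; the ledger belongs to the noticing event.
(d) Entailed — the narrative places the noticing before the crossing.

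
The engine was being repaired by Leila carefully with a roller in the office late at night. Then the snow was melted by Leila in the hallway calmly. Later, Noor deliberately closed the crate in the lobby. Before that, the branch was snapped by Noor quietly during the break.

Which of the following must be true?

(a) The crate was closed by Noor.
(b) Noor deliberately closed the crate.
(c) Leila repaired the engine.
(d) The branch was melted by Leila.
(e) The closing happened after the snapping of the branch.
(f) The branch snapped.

(a) Entailed — this follows by dropping conjuncts from the closing event's description.
(b) Entailed — every conjunct here is already in the original closing event.
(c) Not entailed — 'was repairing' is progressive on an accomplishment; it does not entail the completed 'repaired'.
(d) Not entailed — Leila melted the snow, not the branch; the branch belongs to the snapping event.
(e) Entailed — the narrative places the snapping before the closing.
(f) Entailed — 'Noor snapped the branch' is causative; it entails the inchoative 'the branch snapped'.

(a), (b), (e), (f)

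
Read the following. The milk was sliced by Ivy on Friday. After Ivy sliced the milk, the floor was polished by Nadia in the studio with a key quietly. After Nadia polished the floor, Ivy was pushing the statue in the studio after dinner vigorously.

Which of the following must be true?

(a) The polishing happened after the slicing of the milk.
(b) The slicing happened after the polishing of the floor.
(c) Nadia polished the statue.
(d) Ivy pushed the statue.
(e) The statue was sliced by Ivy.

(a) Entailed — the narrative places the slicing before the polishing.
(b) Not entailed — the narrative places the slicing before the polishing, not after.
(c) Not entailed — Nadia polished the floor, not the statue; the statue belongs to the pushing event.
(d) Entailed — 'push' is an activity; 'was pushing' entails that some pushing happened, so 'pushed' holds.
(e) Not entailed — Ivy sliced the milk, not the statue; the statue belongs to the pushing event.

(a), (d)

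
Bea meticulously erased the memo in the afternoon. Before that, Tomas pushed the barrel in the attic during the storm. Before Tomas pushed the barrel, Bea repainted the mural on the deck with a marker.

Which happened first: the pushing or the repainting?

The connectives place the repainting before the pushing.

the repainting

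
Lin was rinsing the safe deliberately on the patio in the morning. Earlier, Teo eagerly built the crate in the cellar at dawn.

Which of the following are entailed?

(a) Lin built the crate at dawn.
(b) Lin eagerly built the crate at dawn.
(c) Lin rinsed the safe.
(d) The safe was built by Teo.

(a) Not entailed — the passage has Teo building the crate, not Lin.
(b) Not entailed — the passage has Teo building the crate, not Lin.
(c) Entailed — 'rinse' is an activity; 'was rinsing' entails that some rinsing happened, so 'rinsed' holds.
(d) Not entailed — Teo built the crate, not the safe; the safe belongs to the rinsing event.

(c)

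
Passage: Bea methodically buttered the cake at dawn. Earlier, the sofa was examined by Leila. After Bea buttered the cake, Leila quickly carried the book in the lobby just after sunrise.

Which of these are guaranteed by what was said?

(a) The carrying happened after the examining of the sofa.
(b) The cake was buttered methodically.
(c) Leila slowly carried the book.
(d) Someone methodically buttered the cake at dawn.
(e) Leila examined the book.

(a), (b), (d)

(a) Entailed — the narrative places the examining before the carrying.
(b) Entailed — this follows by dropping conjuncts from the buttering event's description.
(c) Not entailed — 'slowly' adds a manner not in (and inconsistent with) the original.
(d) Entailed — every conjunct here is already in the original buttering event.
(e) Not entailed — Leila examined the sofa, not the book; the book belongs to the carrying event.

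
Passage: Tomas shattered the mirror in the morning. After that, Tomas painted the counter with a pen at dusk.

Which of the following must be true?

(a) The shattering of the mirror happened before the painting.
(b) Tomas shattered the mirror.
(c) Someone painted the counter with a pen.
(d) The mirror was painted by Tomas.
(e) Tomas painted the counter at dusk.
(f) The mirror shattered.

(a), (b), (c), (e), (f)

(a) Entailed — the narrative places the shattering before the painting.
(b) Entailed — the original entails any weakening of itself; this just drops 'in the morning'.
(c) Entailed — the original entails any weakening of itself; this just drops 'at dusk' and generalizes the agent.
(d) Not entailed — Tomas painted the counter, not the mirror; the mirror belongs to the shattering event.
(e) Entailed — every conjunct here is already in the original painting event.
(f) Entailed — 'Tomas shattered the mirror' is causative; it entails the inchoative 'the mirror shattered'.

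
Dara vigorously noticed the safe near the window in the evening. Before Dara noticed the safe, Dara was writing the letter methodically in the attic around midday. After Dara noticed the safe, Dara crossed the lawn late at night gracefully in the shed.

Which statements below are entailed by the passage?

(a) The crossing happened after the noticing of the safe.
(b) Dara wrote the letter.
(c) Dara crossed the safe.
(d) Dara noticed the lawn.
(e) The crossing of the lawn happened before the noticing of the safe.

(a) Entailed — the narrative places the noticing before the crossing.
(b) Not entailed — 'was writing' is progressive on an accomplishment; it does not entail the completed 'wrote'.
(c) Not entailed — Dara crossed the lawn, not the safe; the safe belongs to the noticing event.
(d) Not entailed — Dara noticed the safe, not the lawn; the lawn belongs to the crossing event.
(e) Not entailed — the narrative places the noticing before the crossing, not after.

(a)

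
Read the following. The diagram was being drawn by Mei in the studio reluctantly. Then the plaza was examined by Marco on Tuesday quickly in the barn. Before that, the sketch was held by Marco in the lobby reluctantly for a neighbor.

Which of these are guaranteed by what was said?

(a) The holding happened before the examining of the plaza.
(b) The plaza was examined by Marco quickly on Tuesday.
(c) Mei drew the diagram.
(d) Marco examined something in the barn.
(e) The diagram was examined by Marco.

(a), (b), (d)

(a) Entailed — the narrative places the holding before the examining.
(b) Entailed — the original entails any weakening of itself; this just drops 'in the barn'.
(c) Not entailed — 'was drawing' is progressive on an accomplishment; it does not entail the completed 'drew'.
(d) Entailed — dropping 'on Tuesday', 'quickly' and generalizing the patient leaves a sub-description the original still satisfies.
(e) Not entailed — Marco examined the plaza, not the diagram; the diagram belongs to the drawing event.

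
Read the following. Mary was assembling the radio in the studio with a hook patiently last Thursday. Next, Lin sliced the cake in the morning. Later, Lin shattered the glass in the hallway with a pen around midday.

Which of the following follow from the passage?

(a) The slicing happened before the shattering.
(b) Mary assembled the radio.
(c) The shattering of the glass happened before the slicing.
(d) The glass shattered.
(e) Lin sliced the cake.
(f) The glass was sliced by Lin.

(a), (d), (e)

(a) Entailed — the narrative places the slicing before the shattering.
(b) Not entailed — 'was assembling' is progressive on an accomplishment; it does not entail the completed 'assembled'.
(c) Not entailed — the narrative places the slicing before the shattering, not after.
(d) Entailed — 'Lin shattered the glass' is causative; it entails the inchoative 'the glass shattered'.
(e) Entailed — the original entails any weakening of itself; this just drops 'in the morning'.
(f) Not entailed — Lin sliced the cake, not the glass; the glass belongs to the shattering event.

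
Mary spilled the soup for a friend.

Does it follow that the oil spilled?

Nothing is said about any oil; only the soup is affected.

no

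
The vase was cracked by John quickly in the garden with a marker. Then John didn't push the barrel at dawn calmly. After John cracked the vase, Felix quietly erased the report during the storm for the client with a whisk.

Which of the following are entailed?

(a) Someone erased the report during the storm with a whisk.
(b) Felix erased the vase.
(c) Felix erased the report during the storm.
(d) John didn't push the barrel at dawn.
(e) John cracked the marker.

(a), (c)

(a) Entailed — dropping 'quietly', 'for the client' and generalizing the agent leaves a sub-description the original still satisfies.
(b) Not entailed — Felix erased the report, not the vase; the vase belongs to the cracking event.
(c) Entailed — this follows by dropping conjuncts from the erasing event's description.
(d) Not entailed — dropping 'calmly' under negation is not valid — the original leaves open that John pushed the barrel some other way.
(e) Not entailed — the marker is the instrument, not what was cracked.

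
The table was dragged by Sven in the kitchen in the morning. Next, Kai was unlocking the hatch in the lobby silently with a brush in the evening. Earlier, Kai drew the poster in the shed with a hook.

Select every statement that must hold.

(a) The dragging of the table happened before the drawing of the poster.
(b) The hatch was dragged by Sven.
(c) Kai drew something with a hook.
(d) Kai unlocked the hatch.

(c)

(a) Not entailed — the narrative doesn't order the dragging relative to the drawing.
(b) Not entailed — Sven dragged the table, not the hatch; the hatch belongs to the unlocking event.
(c) Entailed — every conjunct here is already in the original drawing event.
(d) Not entailed — 'was unlocking' is progressive on an accomplishment; it does not entail the completed 'unlocked'.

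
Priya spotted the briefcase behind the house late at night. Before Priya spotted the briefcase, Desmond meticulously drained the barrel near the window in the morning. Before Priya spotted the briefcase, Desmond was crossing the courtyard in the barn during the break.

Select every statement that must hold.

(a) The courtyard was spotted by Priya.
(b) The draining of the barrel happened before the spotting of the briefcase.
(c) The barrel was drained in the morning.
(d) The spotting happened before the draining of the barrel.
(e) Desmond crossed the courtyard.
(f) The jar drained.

(a) Not entailed — Priya spotted the briefcase, not the courtyard; the courtyard belongs to the crossing event.
(b) Entailed — the narrative places the draining before the spotting.
(c) Entailed — dropping 'meticulously', 'near the window' and generalizing the agent leaves a sub-description the original still satisfies.
(d) Not entailed — the narrative places the draining before the spotting, not after.
(e) Not entailed — 'was crossing' is progressive on an accomplishment; it does not entail the completed 'crossed'.
(f) Not entailed — the barrel is what drained, not the jar.

(b), (c)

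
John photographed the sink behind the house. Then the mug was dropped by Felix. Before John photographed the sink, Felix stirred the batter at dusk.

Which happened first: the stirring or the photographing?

The connectives place the stirring before the photographing.

the stirring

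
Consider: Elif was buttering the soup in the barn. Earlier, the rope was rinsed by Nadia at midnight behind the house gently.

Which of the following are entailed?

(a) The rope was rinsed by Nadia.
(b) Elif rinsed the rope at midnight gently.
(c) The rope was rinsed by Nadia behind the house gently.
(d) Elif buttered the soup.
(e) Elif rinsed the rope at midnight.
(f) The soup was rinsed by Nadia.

(a), (c)

(a) Entailed — every conjunct here is already in the original rinsing event.
(b) Not entailed — the passage has Nadia rinsing the rope, not Elif.
(c) Entailed — the original entails any weakening of itself; this just drops 'at midnight'.
(d) Not entailed — 'was buttering' is progressive on an accomplishment; it does not entail the completed 'buttered'.
(e) Not entailed — the passage has Nadia rinsing the rope, not Elif.
(f) Not entailed — Nadia rinsed the rope, not the soup; the soup belongs to the buttering event.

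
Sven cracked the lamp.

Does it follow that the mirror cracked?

Nothing is said about any mirror; only the lamp is affected.

no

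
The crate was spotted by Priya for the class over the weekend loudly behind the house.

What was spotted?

'the crate' marks the patient of the spotting event.

the crate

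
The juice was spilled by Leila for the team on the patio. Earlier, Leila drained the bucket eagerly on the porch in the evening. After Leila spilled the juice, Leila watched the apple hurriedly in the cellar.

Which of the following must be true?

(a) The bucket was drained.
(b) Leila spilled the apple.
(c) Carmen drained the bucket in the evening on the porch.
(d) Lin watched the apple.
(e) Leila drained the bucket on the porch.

(a), (e)

(a) Entailed — every conjunct here is already in the original draining event.
(b) Not entailed — Leila spilled the juice, not the apple; the apple belongs to the watching event.
(c) Not entailed — the passage has Leila draining the bucket, not Carmen.
(d) Not entailed — the passage has Leila watching the apple, not Lin.
(e) Entailed — dropping 'in the evening', 'eagerly' leaves a sub-description the original still satisfies.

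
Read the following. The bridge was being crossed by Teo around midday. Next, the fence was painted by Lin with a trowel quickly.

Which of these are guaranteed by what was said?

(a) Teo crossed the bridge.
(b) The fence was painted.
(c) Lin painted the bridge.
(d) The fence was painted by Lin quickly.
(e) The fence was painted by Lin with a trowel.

(a) Not entailed — 'was crossing' is progressive on an accomplishment; it does not entail the completed 'crossed'.
(b) Entailed — this follows by dropping conjuncts from the painting event's description.
(c) Not entailed — Lin painted the fence, not the bridge; the bridge belongs to the crossing event.
(d) Entailed — dropping 'with a trowel' leaves a sub-description the original still satisfies.
(e) Entailed — dropping 'quickly' leaves a sub-description the original still satisfies.

(b), (d), (e)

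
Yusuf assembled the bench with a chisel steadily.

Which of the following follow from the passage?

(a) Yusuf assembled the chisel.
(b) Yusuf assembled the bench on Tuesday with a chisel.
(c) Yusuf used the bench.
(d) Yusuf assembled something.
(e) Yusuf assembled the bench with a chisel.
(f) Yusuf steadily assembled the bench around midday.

(a) Not entailed — the chisel is the instrument, not what was assembled.
(b) Not entailed — 'on Tuesday' adds information not in the original event.
(c) Not entailed — the bench is the patient, not an instrument — Yusuf used a chisel.
(d) Entailed — every conjunct here is already in the original assembling event.
(e) Entailed — this follows by dropping conjuncts from the assembling event's description.
(f) Not entailed — 'around midday' adds information not in the original event.

(d), (e)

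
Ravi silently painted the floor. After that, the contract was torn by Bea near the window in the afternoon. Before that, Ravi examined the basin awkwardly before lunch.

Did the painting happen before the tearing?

yes

The narrative orders the painting before the tearing.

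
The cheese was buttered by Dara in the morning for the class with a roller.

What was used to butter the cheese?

'with a roller' marks the instrument of the buttering event.

a roller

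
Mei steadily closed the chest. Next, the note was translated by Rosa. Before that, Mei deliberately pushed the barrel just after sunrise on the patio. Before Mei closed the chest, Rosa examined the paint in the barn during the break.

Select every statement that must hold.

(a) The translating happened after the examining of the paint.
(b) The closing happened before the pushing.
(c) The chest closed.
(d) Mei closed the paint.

(a) Entailed — the narrative places the examining before the translating.
(b) Not entailed — the narrative doesn't order the closing relative to the pushing.
(c) Entailed — 'Mei closed the chest' is causative; it entails the inchoative 'the chest closed'.
(d) Not entailed — Mei closed the chest, not the paint; the paint belongs to the examining event.

(a), (c)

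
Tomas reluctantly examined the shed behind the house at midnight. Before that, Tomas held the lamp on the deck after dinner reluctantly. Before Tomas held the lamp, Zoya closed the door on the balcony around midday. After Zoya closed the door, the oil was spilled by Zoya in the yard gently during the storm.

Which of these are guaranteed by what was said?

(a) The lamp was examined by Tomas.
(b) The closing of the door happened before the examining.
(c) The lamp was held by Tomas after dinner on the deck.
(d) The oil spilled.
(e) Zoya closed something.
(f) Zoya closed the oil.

(a) Not entailed — Tomas examined the shed, not the lamp; the lamp belongs to the holding event.
(b) Entailed — the narrative places the closing before the examining.
(c) Entailed — the original entails any weakening of itself; this just drops 'reluctantly'.
(d) Entailed — 'Zoya spilled the oil' is causative; it entails the inchoative 'the oil spilled'.
(e) Entailed — this follows by dropping conjuncts from the closing event's description.
(f) Not entailed — Zoya closed the door, not the oil; the oil belongs to the spilling event.

(b), (c), (d), (e)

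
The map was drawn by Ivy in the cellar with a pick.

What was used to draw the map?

a pick

'with a pick' marks the instrument of the drawing event.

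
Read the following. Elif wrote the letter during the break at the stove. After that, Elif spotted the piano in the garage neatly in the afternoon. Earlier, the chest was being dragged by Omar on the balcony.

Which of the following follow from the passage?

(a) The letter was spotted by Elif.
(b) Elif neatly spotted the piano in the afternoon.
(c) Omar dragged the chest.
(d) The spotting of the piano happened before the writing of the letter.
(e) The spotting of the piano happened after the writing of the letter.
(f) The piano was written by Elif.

(b), (c), (e)

(a) Not entailed — Elif spotted the piano, not the letter; the letter belongs to the writing event.
(b) Entailed — dropping 'in the garage' leaves a sub-description the original still satisfies.
(c) Entailed — 'drag' is an activity; 'was dragging' entails that some dragging happened, so 'dragged' holds.
(d) Not entailed — the narrative places the writing before the spotting, not after.
(e) Entailed — the narrative places the writing before the spotting.
(f) Not entailed — Elif wrote the letter, not the piano; the piano belongs to the spotting event.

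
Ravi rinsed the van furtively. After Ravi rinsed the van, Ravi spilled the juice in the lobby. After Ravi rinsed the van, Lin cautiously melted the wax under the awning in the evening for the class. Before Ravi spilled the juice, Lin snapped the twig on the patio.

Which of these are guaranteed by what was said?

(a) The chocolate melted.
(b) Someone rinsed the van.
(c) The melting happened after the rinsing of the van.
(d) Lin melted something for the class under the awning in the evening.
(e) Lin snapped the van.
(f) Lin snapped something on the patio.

(b), (c), (d), (f)

(a) Not entailed — the wax is what melted, not the chocolate.
(b) Entailed — the original entails any weakening of itself; this just drops 'furtively' and generalizes the agent.
(c) Entailed — the narrative places the rinsing before the melting.
(d) Entailed — dropping 'cautiously' and generalizing the patient leaves a sub-description the original still satisfies.
(e) Not entailed — Lin snapped the twig, not the van; the van belongs to the rinsing event.
(f) Entailed — this follows by dropping conjuncts from the snapping event's description.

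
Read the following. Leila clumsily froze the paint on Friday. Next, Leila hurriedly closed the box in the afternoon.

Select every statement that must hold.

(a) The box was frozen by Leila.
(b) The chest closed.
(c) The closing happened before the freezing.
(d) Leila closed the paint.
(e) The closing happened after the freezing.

(e)

(a) Not entailed — Leila froze the paint, not the box; the box belongs to the closing event.
(b) Not entailed — the box is what closed, not the chest.
(c) Not entailed — the narrative places the freezing before the closing, not after.
(d) Not entailed — Leila closed the box, not the paint; the paint belongs to the freezing event.
(e) Entailed — the narrative places the freezing before the closing.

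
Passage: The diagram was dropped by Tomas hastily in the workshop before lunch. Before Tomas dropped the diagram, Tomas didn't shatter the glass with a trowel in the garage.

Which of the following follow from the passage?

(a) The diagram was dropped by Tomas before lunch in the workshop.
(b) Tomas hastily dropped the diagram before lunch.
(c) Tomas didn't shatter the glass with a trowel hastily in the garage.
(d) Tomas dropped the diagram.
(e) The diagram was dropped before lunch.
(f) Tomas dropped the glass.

(a), (b), (c), (d), (e)

(a) Entailed — dropping 'hastily' leaves a sub-description the original still satisfies.
(b) Entailed — every conjunct here is already in the original dropping event.
(c) Entailed — under negation, adding a further restriction is entailed: if no such shattering event occurred, none occurred hastily either.
(d) Entailed — this follows by dropping conjuncts from the dropping event's description.
(e) Entailed — every conjunct here is already in the original dropping event.
(f) Not entailed — Tomas dropped the diagram, not the glass; the glass belongs to the shattering event.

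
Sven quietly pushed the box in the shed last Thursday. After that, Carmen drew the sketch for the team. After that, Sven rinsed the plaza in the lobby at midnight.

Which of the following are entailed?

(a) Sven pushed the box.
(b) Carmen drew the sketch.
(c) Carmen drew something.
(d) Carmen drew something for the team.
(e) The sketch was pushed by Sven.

(a) Entailed — dropping 'last Thursday', 'in the shed', 'quietly' leaves a sub-description the original still satisfies.
(b) Entailed — this follows by dropping conjuncts from the drawing event's description.
(c) Entailed — this follows by dropping conjuncts from the drawing event's description.
(d) Entailed — every conjunct here is already in the original drawing event.
(e) Not entailed — Sven pushed the box, not the sketch; the sketch belongs to the drawing event.

(a), (b), (c), (d)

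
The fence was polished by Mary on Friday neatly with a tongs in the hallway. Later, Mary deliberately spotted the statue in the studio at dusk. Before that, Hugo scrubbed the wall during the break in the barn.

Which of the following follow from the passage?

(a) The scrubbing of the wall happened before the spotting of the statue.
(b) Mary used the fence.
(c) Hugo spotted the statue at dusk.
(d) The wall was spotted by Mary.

(a)

(a) Entailed — the narrative places the scrubbing before the spotting.
(b) Not entailed — the fence is the patient, not an instrument — Mary used a tongs.
(c) Not entailed — the passage has Mary spotting the statue, not Hugo.
(d) Not entailed — Mary spotted the statue, not the wall; the wall belongs to the scrubbing event.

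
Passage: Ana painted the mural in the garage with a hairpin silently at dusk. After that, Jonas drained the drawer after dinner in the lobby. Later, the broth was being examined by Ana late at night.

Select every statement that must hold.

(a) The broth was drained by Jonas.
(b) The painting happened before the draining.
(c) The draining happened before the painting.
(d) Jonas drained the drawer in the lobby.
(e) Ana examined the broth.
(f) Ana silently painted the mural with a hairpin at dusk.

(a) Not entailed — Jonas drained the drawer, not the broth; the broth belongs to the examining event.
(b) Entailed — the narrative places the painting before the draining.
(c) Not entailed — the narrative places the painting before the draining, not after.
(d) Entailed — this follows by dropping conjuncts from the draining event's description.
(e) Entailed — 'examine' is an activity; 'was examining' entails that some examining happened, so 'examined' holds.
(f) Entailed — dropping 'in the garage' leaves a sub-description the original still satisfies.

(b), (d), (e), (f)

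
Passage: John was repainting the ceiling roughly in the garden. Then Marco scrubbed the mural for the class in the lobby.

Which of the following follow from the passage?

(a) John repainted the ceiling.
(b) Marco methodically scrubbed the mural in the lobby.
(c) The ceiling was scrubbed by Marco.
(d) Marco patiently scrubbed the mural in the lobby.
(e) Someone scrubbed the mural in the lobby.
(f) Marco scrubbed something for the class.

(e), (f)

(a) Not entailed — 'was repainting' is progressive on an accomplishment; it does not entail the completed 'repainted'.
(b) Not entailed — 'methodically' adds information not in the original event.
(c) Not entailed — Marco scrubbed the mural, not the ceiling; the ceiling belongs to the repainting event.
(d) Not entailed — 'patiently' adds information not in the original event.
(e) Entailed — the original entails any weakening of itself; this just drops 'for the class' and generalizes the agent.
(f) Entailed — dropping 'in the lobby' and generalizing the patient leaves a sub-description the original still satisfies.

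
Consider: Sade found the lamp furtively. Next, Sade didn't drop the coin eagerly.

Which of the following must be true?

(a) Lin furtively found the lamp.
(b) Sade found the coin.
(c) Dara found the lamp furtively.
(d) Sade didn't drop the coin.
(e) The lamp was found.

(a) Not entailed — the passage has Sade finding the lamp, not Lin.
(b) Not entailed — Sade found the lamp, not the coin; the coin belongs to the dropping event.
(c) Not entailed — the passage has Sade finding the lamp, not Dara.
(d) Not entailed — dropping 'eagerly' under negation is not valid — the original leaves open that Sade dropped the coin some other way.
(e) Entailed — dropping 'furtively' and generalizing the agent leaves a sub-description the original still satisfies.

(e)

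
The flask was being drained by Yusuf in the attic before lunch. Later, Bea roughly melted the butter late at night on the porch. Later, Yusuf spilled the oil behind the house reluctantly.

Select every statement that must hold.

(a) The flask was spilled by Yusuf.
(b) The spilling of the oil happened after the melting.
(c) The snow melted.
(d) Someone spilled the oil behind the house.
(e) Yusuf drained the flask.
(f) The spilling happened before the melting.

(b), (d)

(a) Not entailed — Yusuf spilled the oil, not the flask; the flask belongs to the draining event.
(b) Entailed — the narrative places the melting before the spilling.
(c) Not entailed — the butter is what melted, not the snow.
(d) Entailed — this follows by dropping conjuncts from the spilling event's description.
(e) Not entailed — 'was draining' is progressive on an accomplishment; it does not entail the completed 'drained'.
(f) Not entailed — the narrative places the melting before the spilling, not after.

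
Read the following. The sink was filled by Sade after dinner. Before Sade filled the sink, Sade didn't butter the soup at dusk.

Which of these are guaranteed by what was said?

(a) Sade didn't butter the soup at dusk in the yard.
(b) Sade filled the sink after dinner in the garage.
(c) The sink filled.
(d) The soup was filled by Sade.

(a) Entailed — under negation, adding a further restriction is entailed: if no such buttering event occurred, none occurred in the yard either.
(b) Not entailed — 'in the garage' adds information not in the original event.
(c) Entailed — 'Sade filled the sink' is causative; it entails the inchoative 'the sink filled'.
(d) Not entailed — Sade filled the sink, not the soup; the soup belongs to the buttering event.

(a), (c)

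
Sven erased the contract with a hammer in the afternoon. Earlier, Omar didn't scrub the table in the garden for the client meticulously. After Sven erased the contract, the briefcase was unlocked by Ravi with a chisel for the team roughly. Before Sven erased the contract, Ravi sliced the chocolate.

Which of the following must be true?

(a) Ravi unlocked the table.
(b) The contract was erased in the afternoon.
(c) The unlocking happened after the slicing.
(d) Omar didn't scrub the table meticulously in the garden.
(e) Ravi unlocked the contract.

(a) Not entailed — Ravi unlocked the briefcase, not the table; the table belongs to the scrubbing event.
(b) Entailed — this follows by dropping conjuncts from the erasing event's description.
(c) Entailed — the narrative places the slicing before the unlocking.
(d) Not entailed — dropping 'for the client' under negation is not valid — the original leaves open that Omar scrubbed the table some other way.
(e) Not entailed — Ravi unlocked the briefcase, not the contract; the contract belongs to the erasing event.

(b), (c)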